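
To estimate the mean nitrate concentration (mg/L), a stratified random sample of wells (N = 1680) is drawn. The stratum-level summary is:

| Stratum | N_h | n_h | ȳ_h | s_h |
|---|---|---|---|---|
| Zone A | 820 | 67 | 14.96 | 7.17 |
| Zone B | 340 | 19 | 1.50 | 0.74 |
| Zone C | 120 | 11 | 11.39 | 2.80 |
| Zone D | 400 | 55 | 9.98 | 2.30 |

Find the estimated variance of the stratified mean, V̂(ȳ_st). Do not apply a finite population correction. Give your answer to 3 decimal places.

V̂(ȳ_st) = Σ W_h² s_h²/n_h, with W_h = N_h/N and N = 1680:
  stratum Zone A: (820/1680)²·7.17²/67 = 0.182799
  stratum Zone B: (340/1680)²·0.74²/19 = 0.00118045
  stratum Zone C: (120/1680)²·2.80²/11 = 0.00363636
  stratum Zone D: (400/1680)²·2.30²/55 = 0.00545248
V̂(ȳ_st) = 0.193068

V̂(ȳ_st) ≈ 0.193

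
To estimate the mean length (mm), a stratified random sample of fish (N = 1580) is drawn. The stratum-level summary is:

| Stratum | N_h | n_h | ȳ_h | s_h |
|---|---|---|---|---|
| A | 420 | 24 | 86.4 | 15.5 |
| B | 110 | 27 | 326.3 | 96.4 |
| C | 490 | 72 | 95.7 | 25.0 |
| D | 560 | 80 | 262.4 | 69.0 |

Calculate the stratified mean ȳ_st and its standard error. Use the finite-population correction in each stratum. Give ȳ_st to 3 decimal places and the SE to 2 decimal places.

ȳ_st = Σ W_h ȳ_h = (420·86.4 + 110·326.3 + 490·95.7 + 560·262.4)/1580 = 168.36582
V̂(ȳ_st) = Σ W_h² (1 − n_h/N_h) s_h²/n_h, with W_h = N_h/N and N = 1580:
  stratum A: (420/1580)²·(1 − 24/420)·15.5²/24 = 0.666933
  stratum B: (110/1580)²·(1 − 27/110)·96.4²/27 = 1.25877
  stratum C: (490/1580)²·(1 − 72/490)·25.0²/72 = 0.712206
  stratum D: (560/1580)²·(1 − 80/560)·69.0²/80 = 6.40801
V̂(ȳ_st) = 9.04592
SE(ȳ_st) = √9.04592 = 3.00764

ȳ_st ≈ 168.366, SE ≈ 3.01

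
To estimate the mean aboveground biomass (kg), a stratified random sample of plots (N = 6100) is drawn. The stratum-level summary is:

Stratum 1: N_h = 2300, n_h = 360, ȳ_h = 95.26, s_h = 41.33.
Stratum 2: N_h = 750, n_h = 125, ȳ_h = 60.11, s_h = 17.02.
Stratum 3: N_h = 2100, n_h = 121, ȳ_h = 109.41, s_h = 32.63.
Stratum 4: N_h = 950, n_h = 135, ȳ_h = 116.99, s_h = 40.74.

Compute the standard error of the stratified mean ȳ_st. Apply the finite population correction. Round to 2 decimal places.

V̂(ȳ_st) = Σ W_h² (1 − n_h/N_h) s_h²/n_h, with W_h = N_h/N and N = 6100:
  stratum 1: (2300/6100)²·(1 − 360/2300)·41.33²/360 = 0.568982
  stratum 2: (750/6100)²·(1 − 125/750)·17.02²/125 = 0.0291938
  stratum 3: (2100/6100)²·(1 − 121/2100)·32.63²/121 = 0.982775
  stratum 4: (950/6100)²·(1 − 135/950)·40.74²/135 = 0.255817
V̂(ȳ_st) = 1.83677
SE(ȳ_st) = √1.83677 = 1.35527

SE(ȳ_st) ≈ 1.36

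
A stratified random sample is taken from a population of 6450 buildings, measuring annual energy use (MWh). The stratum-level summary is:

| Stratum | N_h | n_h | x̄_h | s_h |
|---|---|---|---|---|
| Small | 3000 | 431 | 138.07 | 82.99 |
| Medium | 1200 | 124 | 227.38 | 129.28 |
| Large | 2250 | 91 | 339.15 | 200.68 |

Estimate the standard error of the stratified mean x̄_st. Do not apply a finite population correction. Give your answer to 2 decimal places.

V̂(x̄_st) = Σ W_h² s_h²/n_h, with W_h = N_h/N and N = 6450:
  stratum Small: (3000/6450)²·82.99²/431 = 3.45698
  stratum Medium: (1200/6450)²·129.28²/124 = 4.66535
  stratum Large: (2250/6450)²·200.68²/91 = 53.8533
V̂(x̄_st) = 61.9756
SE(x̄_st) = √61.9756 = 7.87246

SE(x̄_st) ≈ 7.87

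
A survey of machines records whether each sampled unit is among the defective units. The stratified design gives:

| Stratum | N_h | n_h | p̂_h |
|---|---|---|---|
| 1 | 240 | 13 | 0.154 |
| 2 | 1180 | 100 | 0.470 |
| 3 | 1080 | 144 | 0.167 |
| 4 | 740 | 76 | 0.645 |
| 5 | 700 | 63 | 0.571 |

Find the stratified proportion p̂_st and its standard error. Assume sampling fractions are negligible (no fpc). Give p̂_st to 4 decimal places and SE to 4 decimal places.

p̂_st ≈ 0.4185, SE ≈ 0.0239

N = 3940; stratum weights W_h = N_h/N.
p̂_st = Σ W_h p̂_h = (240·0.154 + 1180·0.470 + 1080·0.167 + 740·0.645 + 700·0.571)/3940 = 0.41851
V̂(p̂_st) = Σ W_h² p̂_h(1−p̂_h)/(n_h−1):
  stratum 1: (240/3940)²·0.154·0.846/12 = 4.02847e-05
  stratum 2: (1180/3940)²·0.470·0.530/99 = 0.000225689
  stratum 3: (1080/3940)²·0.167·0.833/143 = 7.30938e-05
  stratum 4: (740/3940)²·0.645·0.355/75 = 0.000107696
  stratum 5: (700/3940)²·0.571·0.429/62 = 0.000124711
V̂(p̂_st) = 0.000571474; SE = √V̂ = 0.0239055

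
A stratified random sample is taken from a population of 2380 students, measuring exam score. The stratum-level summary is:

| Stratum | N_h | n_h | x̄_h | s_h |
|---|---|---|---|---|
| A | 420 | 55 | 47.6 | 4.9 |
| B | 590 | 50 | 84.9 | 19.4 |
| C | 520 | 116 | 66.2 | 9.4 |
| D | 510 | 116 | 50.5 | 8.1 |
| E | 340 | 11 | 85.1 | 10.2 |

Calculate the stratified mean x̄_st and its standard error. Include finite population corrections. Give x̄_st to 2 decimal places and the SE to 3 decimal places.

x̄_st = Σ W_h x̄_h = (420·47.6 + 590·84.9 + 520·66.2 + 510·50.5 + 340·85.1)/2380 = 66.88908
V̂(x̄_st) = Σ W_h² (1 − n_h/N_h) s_h²/n_h, with W_h = N_h/N and N = 2380:
  stratum A: (420/2380)²·(1 − 55/420)·4.9²/55 = 0.0118146
  stratum B: (590/2380)²·(1 − 50/590)·19.4²/50 = 0.423375
  stratum C: (520/2380)²·(1 − 116/520)·9.4²/116 = 0.0282507
  stratum D: (510/2380)²·(1 − 116/510)·8.1²/116 = 0.0200643
  stratum E: (340/2380)²·(1 − 11/340)·10.2²/11 = 0.186779
V̂(x̄_st) = 0.670284
SE(x̄_st) = √0.670284 = 0.818709

x̄_st ≈ 66.89, SE ≈ 0.819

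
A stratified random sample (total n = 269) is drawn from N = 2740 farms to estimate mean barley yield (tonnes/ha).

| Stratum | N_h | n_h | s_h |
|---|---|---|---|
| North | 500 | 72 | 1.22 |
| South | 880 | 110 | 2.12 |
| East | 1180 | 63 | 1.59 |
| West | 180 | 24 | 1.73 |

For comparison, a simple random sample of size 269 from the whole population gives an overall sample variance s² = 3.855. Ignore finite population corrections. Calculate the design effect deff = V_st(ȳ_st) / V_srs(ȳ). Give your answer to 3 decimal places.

V̂(ȳ_st) = Σ W_h² s_h²/n_h, with W_h = N_h/N and N = 2740:
  stratum North: (500/2740)²·1.22²/72 = 0.000688377
  stratum South: (880/2740)²·2.12²/110 = 0.00421447
  stratum East: (1180/2740)²·1.59²/63 = 0.00744246
  stratum West: (180/2740)²·1.73²/24 = 0.000538177
V_st = 0.0128835
V_srs = s²/n = 3.855/269 = 0.0143309
deff = V_st / V_srs = 0.0128835/0.0143309 = 0.8990

deff ≈ 0.899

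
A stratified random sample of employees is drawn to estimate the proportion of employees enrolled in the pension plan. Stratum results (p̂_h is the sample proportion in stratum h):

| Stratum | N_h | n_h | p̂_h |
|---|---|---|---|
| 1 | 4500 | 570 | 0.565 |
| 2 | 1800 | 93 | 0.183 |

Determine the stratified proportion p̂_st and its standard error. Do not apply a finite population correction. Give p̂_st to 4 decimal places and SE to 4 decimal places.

p̂_st ≈ 0.4559, SE ≈ 0.0188

N = 6300; stratum weights W_h = N_h/N.
p̂_st = Σ W_h p̂_h = (4500·0.565 + 1800·0.183)/6300 = 0.45586
V̂(p̂_st) = Σ W_h² p̂_h(1−p̂_h)/(n_h−1):
  stratum 1: (4500/6300)²·0.565·0.435/569 = 0.000220379
  stratum 2: (1800/6300)²·0.183·0.817/92 = 0.000132663
V̂(p̂_st) = 0.000353041; SE = √V̂ = 0.0187894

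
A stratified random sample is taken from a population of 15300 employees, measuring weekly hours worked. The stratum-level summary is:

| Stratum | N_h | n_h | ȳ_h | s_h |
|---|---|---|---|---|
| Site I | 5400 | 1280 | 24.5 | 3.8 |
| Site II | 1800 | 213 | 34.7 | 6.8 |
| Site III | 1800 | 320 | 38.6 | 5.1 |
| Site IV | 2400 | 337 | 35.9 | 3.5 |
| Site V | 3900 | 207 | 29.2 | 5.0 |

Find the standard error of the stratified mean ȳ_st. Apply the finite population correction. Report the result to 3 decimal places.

V̂(ȳ_st) = Σ W_h² (1 − n_h/N_h) s_h²/n_h, with W_h = N_h/N and N = 15300:
  stratum Site I: (5400/15300)²·(1 − 1280/5400)·3.8²/1280 = 0.00107217
  stratum Site II: (1800/15300)²·(1 − 213/1800)·6.8²/213 = 0.00264914
  stratum Site III: (1800/15300)²·(1 − 320/1800)·5.1²/320 = 0.000925
  stratum Site IV: (2400/15300)²·(1 − 337/2400)·3.5²/337 = 0.000768836
  stratum Site V: (3900/15300)²·(1 − 207/3900)·5.0²/207 = 0.00743072
V̂(ȳ_st) = 0.0128459
SE(ȳ_st) = √0.0128459 = 0.11334

SE(ȳ_st) ≈ 0.113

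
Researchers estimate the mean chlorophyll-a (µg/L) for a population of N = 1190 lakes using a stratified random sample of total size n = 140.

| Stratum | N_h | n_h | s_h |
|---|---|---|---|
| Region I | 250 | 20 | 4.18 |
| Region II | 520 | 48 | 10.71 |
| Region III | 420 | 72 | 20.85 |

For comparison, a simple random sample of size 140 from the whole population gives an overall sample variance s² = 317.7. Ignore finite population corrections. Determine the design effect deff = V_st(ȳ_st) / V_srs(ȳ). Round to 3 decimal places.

deff ≈ 0.550

V̂(ȳ_st) = Σ W_h² s_h²/n_h, with W_h = N_h/N and N = 1190:
  stratum Region I: (250/1190)²·4.18²/20 = 0.0385575
  stratum Region II: (520/1190)²·10.71²/48 = 0.4563
  stratum Region III: (420/1190)²·20.85²/72 = 0.752115
V_st = 1.24697
V_srs = s²/n = 317.7/140 = 2.26929
deff = V_st / V_srs = 1.24697/2.26929 = 0.5495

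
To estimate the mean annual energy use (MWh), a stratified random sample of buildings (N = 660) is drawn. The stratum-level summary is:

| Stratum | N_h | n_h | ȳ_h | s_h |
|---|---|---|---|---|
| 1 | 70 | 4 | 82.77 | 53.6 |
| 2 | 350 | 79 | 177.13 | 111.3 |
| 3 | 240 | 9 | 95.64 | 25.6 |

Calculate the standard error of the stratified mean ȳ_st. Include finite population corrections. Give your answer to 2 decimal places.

SE(ȳ_st) ≈ 7.14

V̂(ȳ_st) = Σ W_h² (1 − n_h/N_h) s_h²/n_h, with W_h = N_h/N and N = 660:
  stratum 1: (70/660)²·(1 − 4/70)·53.6²/4 = 7.6177
  stratum 2: (350/660)²·(1 − 79/350)·111.3²/79 = 34.1439
  stratum 3: (240/660)²·(1 − 9/240)·25.6²/9 = 9.26772
V̂(ȳ_st) = 51.0293
SE(ȳ_st) = √51.0293 = 7.14348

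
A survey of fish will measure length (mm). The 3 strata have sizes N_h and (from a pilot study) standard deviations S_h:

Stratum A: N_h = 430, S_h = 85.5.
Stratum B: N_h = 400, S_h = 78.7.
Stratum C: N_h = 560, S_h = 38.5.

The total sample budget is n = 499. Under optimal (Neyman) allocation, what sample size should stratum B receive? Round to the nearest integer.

175

Neyman allocation: n_h = n · N_h S_h / Σ N_i S_i, with n = 499.
  stratum A: N_h·S_h = 430·85.5 = 36765.00
  stratum B: N_h·S_h = 400·78.7 = 31480.00
  stratum C: N_h·S_h = 560·38.5 = 21560.00
Σ N_h S_h = 89805.00
n for stratum B = 499·31480.00/89805.00 = 174.918 → 175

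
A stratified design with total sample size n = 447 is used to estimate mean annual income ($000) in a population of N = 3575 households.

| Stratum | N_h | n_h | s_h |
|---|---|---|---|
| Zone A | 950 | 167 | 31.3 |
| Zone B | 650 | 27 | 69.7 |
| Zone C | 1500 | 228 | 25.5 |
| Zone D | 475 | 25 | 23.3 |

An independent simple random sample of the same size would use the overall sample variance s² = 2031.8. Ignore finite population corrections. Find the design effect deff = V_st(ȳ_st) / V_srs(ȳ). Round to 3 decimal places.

deff ≈ 1.595

V̂(ȳ_st) = Σ W_h² s_h²/n_h, with W_h = N_h/N and N = 3575:
  stratum Zone A: (950/3575)²·31.3²/167 = 0.414255
  stratum Zone B: (650/3575)²·69.7²/27 = 5.94807
  stratum Zone C: (1500/3575)²·25.5²/228 = 0.502083
  stratum Zone D: (475/3575)²·23.3²/25 = 0.38336
V_st = 7.24777
V_srs = s²/n = 2031.8/447 = 4.54541
deff = V_st / V_srs = 7.24777/4.54541 = 1.5945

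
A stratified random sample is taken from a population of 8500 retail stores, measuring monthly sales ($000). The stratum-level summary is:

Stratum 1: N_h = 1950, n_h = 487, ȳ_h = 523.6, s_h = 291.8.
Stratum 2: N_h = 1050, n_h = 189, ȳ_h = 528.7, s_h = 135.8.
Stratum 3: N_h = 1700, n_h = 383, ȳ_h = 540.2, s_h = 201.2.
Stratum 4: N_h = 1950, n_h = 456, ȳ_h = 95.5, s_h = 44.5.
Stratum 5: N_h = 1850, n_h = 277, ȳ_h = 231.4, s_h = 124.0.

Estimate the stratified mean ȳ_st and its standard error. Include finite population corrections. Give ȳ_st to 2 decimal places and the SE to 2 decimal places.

ȳ_st = Σ W_h ȳ_h = (1950·523.6 + 1050·528.7 + 1700·540.2 + 1950·95.5 + 1850·231.4)/8500 = 365.74235
V̂(ȳ_st) = Σ W_h² (1 − n_h/N_h) s_h²/n_h, with W_h = N_h/N and N = 8500:
  stratum 1: (1950/8500)²·(1 − 487/1950)·291.8²/487 = 6.90371
  stratum 2: (1050/8500)²·(1 − 189/1050)·135.8²/189 = 1.22093
  stratum 3: (1700/8500)²·(1 − 383/1700)·201.2²/383 = 3.27532
  stratum 4: (1950/8500)²·(1 − 456/1950)·44.5²/456 = 0.175107
  stratum 5: (1850/8500)²·(1 − 277/1850)·124.0²/277 = 2.23577
V̂(ȳ_st) = 13.8108
SE(ȳ_st) = √13.8108 = 3.71629

ȳ_st ≈ 365.74, SE ≈ 3.72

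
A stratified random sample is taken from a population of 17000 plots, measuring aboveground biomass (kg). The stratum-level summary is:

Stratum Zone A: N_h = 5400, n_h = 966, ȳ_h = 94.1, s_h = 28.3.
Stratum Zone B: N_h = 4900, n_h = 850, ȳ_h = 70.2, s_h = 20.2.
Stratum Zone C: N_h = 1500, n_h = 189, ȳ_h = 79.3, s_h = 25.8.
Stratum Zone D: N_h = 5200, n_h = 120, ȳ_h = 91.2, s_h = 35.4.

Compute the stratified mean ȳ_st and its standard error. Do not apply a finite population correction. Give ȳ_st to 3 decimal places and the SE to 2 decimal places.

ȳ_st ≈ 85.018, SE ≈ 1.06

ȳ_st = Σ W_h ȳ_h = (5400·94.1 + 4900·70.2 + 1500·79.3 + 5200·91.2)/17000 = 85.01824
V̂(ȳ_st) = Σ W_h² s_h²/n_h, with W_h = N_h/N and N = 17000:
  stratum Zone A: (5400/17000)²·28.3²/966 = 0.0836538
  stratum Zone B: (4900/17000)²·20.2²/850 = 0.0398821
  stratum Zone C: (1500/17000)²·25.8²/189 = 0.0274197
  stratum Zone D: (5200/17000)²·35.4²/120 = 0.977089
V̂(ȳ_st) = 1.12804
SE(ȳ_st) = √1.12804 = 1.06209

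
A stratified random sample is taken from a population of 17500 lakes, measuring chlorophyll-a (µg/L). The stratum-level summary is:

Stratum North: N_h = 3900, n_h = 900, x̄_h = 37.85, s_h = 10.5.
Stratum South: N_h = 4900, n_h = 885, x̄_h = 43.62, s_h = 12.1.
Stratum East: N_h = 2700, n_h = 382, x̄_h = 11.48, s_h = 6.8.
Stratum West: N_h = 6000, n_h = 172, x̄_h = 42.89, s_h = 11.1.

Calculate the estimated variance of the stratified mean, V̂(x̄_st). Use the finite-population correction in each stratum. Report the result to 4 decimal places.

V̂(x̄_st) ≈ 0.0996

V̂(x̄_st) = Σ W_h² (1 − n_h/N_h) s_h²/n_h, with W_h = N_h/N and N = 17500:
  stratum North: (3900/17500)²·(1 − 900/3900)·10.5²/900 = 0.00468
  stratum South: (4900/17500)²·(1 − 885/4900)·12.1²/885 = 0.0106275
  stratum East: (2700/17500)²·(1 − 382/2700)·6.8²/382 = 0.00247375
  stratum West: (6000/17500)²·(1 − 172/6000)·11.1²/172 = 0.0817923
V̂(x̄_st) = 0.0995736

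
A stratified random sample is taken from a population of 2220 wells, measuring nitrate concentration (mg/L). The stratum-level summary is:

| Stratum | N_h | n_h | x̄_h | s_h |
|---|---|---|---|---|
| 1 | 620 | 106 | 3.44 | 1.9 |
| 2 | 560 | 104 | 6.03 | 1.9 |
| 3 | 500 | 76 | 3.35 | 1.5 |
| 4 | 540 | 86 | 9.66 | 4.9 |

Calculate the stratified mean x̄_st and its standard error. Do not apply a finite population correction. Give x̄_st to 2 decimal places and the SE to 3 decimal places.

x̄_st = Σ W_h x̄_h = (620·3.44 + 560·6.03 + 500·3.35 + 540·9.66)/2220 = 5.58604
V̂(x̄_st) = Σ W_h² s_h²/n_h, with W_h = N_h/N and N = 2220:
  stratum 1: (620/2220)²·1.9²/106 = 0.00265631
  stratum 2: (560/2220)²·1.9²/104 = 0.00220874
  stratum 3: (500/2220)²·1.5²/76 = 0.00150177
  stratum 4: (540/2220)²·4.9²/86 = 0.0165187
V̂(x̄_st) = 0.0228855
SE(x̄_st) = √0.0228855 = 0.15128

x̄_st ≈ 5.59, SE ≈ 0.151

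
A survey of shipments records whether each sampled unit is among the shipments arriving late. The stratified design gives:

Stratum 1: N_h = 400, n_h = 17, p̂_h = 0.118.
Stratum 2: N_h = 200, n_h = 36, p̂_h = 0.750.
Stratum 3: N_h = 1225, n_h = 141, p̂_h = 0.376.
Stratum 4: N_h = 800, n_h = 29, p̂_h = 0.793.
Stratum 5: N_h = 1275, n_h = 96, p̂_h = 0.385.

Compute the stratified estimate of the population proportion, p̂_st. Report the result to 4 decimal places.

N = 3900; stratum weights W_h = N_h/N.
p̂_st = Σ W_h p̂_h = (400·0.118 + 200·0.750 + 1225·0.376 + 800·0.793 + 1275·0.385)/3900 = 0.45720

p̂_st ≈ 0.4572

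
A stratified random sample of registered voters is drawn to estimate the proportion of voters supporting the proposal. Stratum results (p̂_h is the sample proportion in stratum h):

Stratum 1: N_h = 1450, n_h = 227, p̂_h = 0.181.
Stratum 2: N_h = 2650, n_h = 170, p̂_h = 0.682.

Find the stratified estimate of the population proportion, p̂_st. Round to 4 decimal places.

p̂_st ≈ 0.5048

N = 4100; stratum weights W_h = N_h/N.
p̂_st = Σ W_h p̂_h = (1450·0.181 + 2650·0.682)/4100 = 0.50482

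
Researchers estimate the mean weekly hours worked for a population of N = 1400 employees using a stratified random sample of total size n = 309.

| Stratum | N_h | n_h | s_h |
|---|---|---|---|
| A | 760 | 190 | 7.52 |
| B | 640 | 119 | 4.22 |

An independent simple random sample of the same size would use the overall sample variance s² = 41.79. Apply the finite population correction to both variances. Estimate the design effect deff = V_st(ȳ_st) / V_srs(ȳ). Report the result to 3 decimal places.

deff ≈ 0.866

V̂(ȳ_st) = Σ W_h² (1 − n_h/N_h) s_h²/n_h, with W_h = N_h/N and N = 1400:
  stratum A: (760/1400)²·(1 − 190/760)·7.52²/190 = 0.0657831
  stratum B: (640/1400)²·(1 − 119/640)·4.22²/119 = 0.0254589
V_st = 0.091242
V_srs = (1 − 309/1400)·41.79/309 = 0.105393
deff = V_st / V_srs = 0.091242/0.105393 = 0.8657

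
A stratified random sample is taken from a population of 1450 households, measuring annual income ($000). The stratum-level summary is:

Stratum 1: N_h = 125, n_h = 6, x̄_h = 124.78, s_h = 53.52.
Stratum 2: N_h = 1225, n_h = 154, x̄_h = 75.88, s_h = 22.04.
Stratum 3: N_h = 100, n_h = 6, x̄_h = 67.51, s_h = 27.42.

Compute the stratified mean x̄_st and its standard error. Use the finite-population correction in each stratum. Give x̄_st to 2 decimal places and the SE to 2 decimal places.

x̄_st = Σ W_h x̄_h = (125·124.78 + 1225·75.88 + 100·67.51)/1450 = 79.51828
V̂(x̄_st) = Σ W_h² (1 − n_h/N_h) s_h²/n_h, with W_h = N_h/N and N = 1450:
  stratum 1: (125/1450)²·(1 − 6/125)·53.52²/6 = 3.37755
  stratum 2: (1225/1450)²·(1 − 154/1225)·22.04²/154 = 1.9683
  stratum 3: (100/1450)²·(1 − 6/100)·27.42²/6 = 0.560242
V̂(x̄_st) = 5.9061
SE(x̄_st) = √5.9061 = 2.43025

x̄_st ≈ 79.52, SE ≈ 2.43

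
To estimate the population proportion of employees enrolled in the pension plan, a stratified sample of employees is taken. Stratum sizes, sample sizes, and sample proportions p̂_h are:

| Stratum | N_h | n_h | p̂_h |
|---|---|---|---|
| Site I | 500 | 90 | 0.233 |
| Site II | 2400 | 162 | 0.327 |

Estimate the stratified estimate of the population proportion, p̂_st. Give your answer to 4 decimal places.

p̂_st ≈ 0.3108

N = 2900; stratum weights W_h = N_h/N.
p̂_st = Σ W_h p̂_h = (500·0.233 + 2400·0.327)/2900 = 0.31079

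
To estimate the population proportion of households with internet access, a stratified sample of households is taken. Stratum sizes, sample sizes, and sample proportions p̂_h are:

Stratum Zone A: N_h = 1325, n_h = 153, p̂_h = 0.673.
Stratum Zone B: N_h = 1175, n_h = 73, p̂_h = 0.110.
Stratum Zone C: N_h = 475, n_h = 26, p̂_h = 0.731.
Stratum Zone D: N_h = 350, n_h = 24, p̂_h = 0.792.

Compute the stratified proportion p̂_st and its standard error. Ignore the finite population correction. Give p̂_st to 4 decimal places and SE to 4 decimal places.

N = 3325; stratum weights W_h = N_h/N.
p̂_st = Σ W_h p̂_h = (1325·0.673 + 1175·0.110 + 475·0.731 + 350·0.792)/3325 = 0.49486
V̂(p̂_st) = Σ W_h² p̂_h(1−p̂_h)/(n_h−1):
  stratum Zone A: (1325/3325)²·0.673·0.327/152 = 0.000229915
  stratum Zone B: (1175/3325)²·0.110·0.890/72 = 0.000169802
  stratum Zone C: (475/3325)²·0.731·0.269/25 = 0.000160522
  stratum Zone D: (350/3325)²·0.792·0.208/23 = 7.93622e-05
V̂(p̂_st) = 0.000639601; SE = √V̂ = 0.0252903

p̂_st ≈ 0.4949, SE ≈ 0.0253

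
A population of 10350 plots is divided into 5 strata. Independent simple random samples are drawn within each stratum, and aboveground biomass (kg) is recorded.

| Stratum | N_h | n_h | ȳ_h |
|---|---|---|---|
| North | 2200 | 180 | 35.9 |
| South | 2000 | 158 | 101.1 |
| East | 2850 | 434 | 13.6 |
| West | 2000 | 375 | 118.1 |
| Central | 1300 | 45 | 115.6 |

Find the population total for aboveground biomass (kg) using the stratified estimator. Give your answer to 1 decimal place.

τ̂_st = Σ N_h ȳ_h = 2200·35.9 + 2000·101.1 + 2850·13.6 + 2000·118.1 + 1300·115.6 = 706420.0

τ̂_st ≈ 706420.0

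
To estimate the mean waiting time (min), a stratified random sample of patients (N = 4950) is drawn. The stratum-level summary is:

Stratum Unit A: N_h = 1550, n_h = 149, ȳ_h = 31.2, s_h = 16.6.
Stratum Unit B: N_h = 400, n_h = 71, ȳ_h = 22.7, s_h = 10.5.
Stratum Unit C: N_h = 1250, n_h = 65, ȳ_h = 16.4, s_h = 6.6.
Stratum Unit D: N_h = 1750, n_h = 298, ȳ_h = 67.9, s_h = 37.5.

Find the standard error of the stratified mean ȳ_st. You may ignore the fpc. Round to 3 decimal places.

V̂(ȳ_st) = Σ W_h² s_h²/n_h, with W_h = N_h/N and N = 4950:
  stratum Unit A: (1550/4950)²·16.6²/149 = 0.181336
  stratum Unit B: (400/4950)²·10.5²/71 = 0.0101398
  stratum Unit C: (1250/4950)²·6.6²/65 = 0.042735
  stratum Unit D: (1750/4950)²·37.5²/298 = 0.58981
V̂(ȳ_st) = 0.82402
SE(ȳ_st) = √0.82402 = 0.907756

SE(ȳ_st) ≈ 0.908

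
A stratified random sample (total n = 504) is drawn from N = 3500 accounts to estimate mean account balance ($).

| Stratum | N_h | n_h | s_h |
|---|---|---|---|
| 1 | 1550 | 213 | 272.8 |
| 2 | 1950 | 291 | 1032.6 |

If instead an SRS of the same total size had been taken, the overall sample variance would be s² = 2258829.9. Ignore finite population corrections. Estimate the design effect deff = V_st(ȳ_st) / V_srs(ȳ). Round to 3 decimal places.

deff ≈ 0.269

V̂(ȳ_st) = Σ W_h² s_h²/n_h, with W_h = N_h/N and N = 3500:
  stratum 1: (1550/3500)²·272.8²/213 = 68.523
  stratum 2: (1950/3500)²·1032.6²/291 = 1137.38
V_st = 1205.9
V_srs = s²/n = 2258829.9/504 = 4481.81
deff = V_st / V_srs = 1205.9/4481.81 = 0.2691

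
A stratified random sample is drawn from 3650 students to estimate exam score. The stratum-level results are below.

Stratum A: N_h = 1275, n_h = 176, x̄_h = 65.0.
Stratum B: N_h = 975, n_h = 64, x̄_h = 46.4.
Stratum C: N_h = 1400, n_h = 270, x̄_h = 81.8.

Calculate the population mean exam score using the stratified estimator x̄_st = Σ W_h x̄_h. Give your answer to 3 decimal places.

N = Σ N_h = 3650. Stratum weights W_h = N_h/N.
x̄_st = (1275·65.0 + 975·46.4 + 1400·81.8) / 3650 = 66.47534

x̄_st ≈ 66.475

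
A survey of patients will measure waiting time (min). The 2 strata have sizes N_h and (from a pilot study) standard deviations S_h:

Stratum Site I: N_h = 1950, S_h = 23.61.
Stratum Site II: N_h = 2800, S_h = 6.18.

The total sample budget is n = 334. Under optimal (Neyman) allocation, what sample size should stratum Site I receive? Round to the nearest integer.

Neyman allocation: n_h = n · N_h S_h / Σ N_i S_i, with n = 334.
  stratum Site I: N_h·S_h = 1950·23.61 = 46039.50
  stratum Site II: N_h·S_h = 2800·6.18 = 17304.00
Σ N_h S_h = 63343.50
n for stratum Site I = 334·46039.50/63343.50 = 242.759 → 243

243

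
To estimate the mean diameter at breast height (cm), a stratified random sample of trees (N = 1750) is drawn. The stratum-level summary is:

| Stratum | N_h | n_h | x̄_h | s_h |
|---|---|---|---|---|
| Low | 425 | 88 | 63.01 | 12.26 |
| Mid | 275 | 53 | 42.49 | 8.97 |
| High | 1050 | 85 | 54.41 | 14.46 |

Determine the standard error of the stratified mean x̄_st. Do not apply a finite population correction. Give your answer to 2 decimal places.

SE(x̄_st) ≈ 1.01

V̂(x̄_st) = Σ W_h² s_h²/n_h, with W_h = N_h/N and N = 1750:
  stratum Low: (425/1750)²·12.26²/88 = 0.10074
  stratum Mid: (275/1750)²·8.97²/53 = 0.0374885
  stratum High: (1050/1750)²·14.46²/85 = 0.885564
V̂(x̄_st) = 1.02379
SE(x̄_st) = √1.02379 = 1.01183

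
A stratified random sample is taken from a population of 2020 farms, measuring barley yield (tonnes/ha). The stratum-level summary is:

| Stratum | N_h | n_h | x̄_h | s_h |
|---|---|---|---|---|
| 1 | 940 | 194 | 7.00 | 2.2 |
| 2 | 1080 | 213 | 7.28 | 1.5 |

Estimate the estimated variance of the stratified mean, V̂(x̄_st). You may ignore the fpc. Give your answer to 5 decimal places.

V̂(x̄_st) = Σ W_h² s_h²/n_h, with W_h = N_h/N and N = 2020:
  stratum 1: (940/2020)²·2.2²/194 = 0.00540252
  stratum 2: (1080/2020)²·1.5²/213 = 0.00301959
V̂(x̄_st) = 0.00842211

V̂(x̄_st) ≈ 0.00842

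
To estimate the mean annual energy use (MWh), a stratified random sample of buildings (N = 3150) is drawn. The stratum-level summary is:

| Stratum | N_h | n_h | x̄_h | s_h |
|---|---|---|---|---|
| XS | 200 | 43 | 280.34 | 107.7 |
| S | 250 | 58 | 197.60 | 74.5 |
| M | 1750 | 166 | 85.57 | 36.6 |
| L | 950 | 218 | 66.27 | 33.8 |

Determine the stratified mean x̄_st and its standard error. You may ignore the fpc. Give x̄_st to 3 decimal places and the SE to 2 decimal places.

x̄_st ≈ 101.007, SE ≈ 2.16

x̄_st = Σ W_h x̄_h = (200·280.34 + 250·197.60 + 1750·85.57 + 950·66.27)/3150 = 101.00698
V̂(x̄_st) = Σ W_h² s_h²/n_h, with W_h = N_h/N and N = 3150:
  stratum XS: (200/3150)²·107.7²/43 = 1.08743
  stratum S: (250/3150)²·74.5²/58 = 0.602759
  stratum M: (1750/3150)²·36.6²/166 = 2.49063
  stratum L: (950/3150)²·33.8²/218 = 0.476654
V̂(x̄_st) = 4.65747
SE(x̄_st) = √4.65747 = 2.15812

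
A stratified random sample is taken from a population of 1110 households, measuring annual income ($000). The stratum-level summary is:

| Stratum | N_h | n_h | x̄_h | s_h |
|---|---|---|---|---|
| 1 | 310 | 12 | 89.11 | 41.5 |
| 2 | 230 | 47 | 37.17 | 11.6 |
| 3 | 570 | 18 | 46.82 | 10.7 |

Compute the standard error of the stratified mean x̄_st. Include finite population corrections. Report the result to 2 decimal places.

SE(x̄_st) ≈ 3.53

V̂(x̄_st) = Σ W_h² (1 − n_h/N_h) s_h²/n_h, with W_h = N_h/N and N = 1110:
  stratum 1: (310/1110)²·(1 − 12/310)·41.5²/12 = 10.7609
  stratum 2: (230/1110)²·(1 − 47/230)·11.6²/47 = 0.0978028
  stratum 3: (570/1110)²·(1 − 18/570)·10.7²/18 = 1.62429
V̂(x̄_st) = 12.4829
SE(x̄_st) = √12.4829 = 3.53312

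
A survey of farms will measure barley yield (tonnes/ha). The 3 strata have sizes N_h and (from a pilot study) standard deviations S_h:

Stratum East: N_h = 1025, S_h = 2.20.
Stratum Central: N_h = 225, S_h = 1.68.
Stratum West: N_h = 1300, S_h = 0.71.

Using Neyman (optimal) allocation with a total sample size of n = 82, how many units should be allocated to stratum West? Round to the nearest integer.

21

Neyman allocation: n_h = n · N_h S_h / Σ N_i S_i, with n = 82.
  stratum East: N_h·S_h = 1025·2.20 = 2255.00
  stratum Central: N_h·S_h = 225·1.68 = 378.00
  stratum West: N_h·S_h = 1300·0.71 = 923.00
Σ N_h S_h = 3556.00
n for stratum West = 82·923.00/3556.00 = 21.284 → 21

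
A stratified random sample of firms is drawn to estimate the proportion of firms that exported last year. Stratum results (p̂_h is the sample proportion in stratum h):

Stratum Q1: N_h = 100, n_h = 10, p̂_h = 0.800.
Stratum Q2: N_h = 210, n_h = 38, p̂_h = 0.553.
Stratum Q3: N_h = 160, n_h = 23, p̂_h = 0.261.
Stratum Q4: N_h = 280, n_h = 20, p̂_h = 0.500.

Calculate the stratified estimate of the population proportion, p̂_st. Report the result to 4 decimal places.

N = 750; stratum weights W_h = N_h/N.
p̂_st = Σ W_h p̂_h = (100·0.800 + 210·0.553 + 160·0.261 + 280·0.500)/750 = 0.50385

p̂_st ≈ 0.5039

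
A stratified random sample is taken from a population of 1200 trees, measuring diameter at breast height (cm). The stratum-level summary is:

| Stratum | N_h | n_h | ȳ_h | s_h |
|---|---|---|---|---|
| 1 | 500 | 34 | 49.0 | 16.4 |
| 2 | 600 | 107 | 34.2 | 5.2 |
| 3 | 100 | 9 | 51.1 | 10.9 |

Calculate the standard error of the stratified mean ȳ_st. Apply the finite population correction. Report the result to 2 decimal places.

V̂(ȳ_st) = Σ W_h² (1 − n_h/N_h) s_h²/n_h, with W_h = N_h/N and N = 1200:
  stratum 1: (500/1200)²·(1 − 34/500)·16.4²/34 = 1.27998
  stratum 2: (600/1200)²·(1 − 107/600)·5.2²/107 = 0.0519109
  stratum 3: (100/1200)²·(1 − 9/100)·10.9²/9 = 0.0834237
V̂(ȳ_st) = 1.41531
SE(ȳ_st) = √1.41531 = 1.18967

SE(ȳ_st) ≈ 1.19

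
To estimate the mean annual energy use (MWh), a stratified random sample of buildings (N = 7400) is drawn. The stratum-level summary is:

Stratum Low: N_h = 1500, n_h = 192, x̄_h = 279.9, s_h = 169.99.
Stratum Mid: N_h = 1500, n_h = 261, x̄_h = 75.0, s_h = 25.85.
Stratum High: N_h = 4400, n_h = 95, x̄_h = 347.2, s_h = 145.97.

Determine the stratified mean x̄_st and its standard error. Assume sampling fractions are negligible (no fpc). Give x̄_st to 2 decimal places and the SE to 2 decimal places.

x̄_st = Σ W_h x̄_h = (1500·279.9 + 1500·75.0 + 4400·347.2)/7400 = 278.38243
V̂(x̄_st) = Σ W_h² s_h²/n_h, with W_h = N_h/N and N = 7400:
  stratum Low: (1500/7400)²·169.99²/192 = 6.18393
  stratum Mid: (1500/7400)²·25.85²/261 = 0.105196
  stratum High: (4400/7400)²·145.97²/95 = 79.2949
V̂(x̄_st) = 85.5841
SE(x̄_st) = √85.5841 = 9.25117

x̄_st ≈ 278.38, SE ≈ 9.25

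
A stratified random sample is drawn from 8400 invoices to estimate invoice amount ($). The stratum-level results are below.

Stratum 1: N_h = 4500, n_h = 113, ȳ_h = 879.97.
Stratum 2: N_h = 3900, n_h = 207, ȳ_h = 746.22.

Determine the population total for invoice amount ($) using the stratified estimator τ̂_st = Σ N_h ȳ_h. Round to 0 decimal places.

τ̂_st ≈ 6870123

τ̂_st = Σ N_h ȳ_h = 4500·879.97 + 3900·746.22 = 6870123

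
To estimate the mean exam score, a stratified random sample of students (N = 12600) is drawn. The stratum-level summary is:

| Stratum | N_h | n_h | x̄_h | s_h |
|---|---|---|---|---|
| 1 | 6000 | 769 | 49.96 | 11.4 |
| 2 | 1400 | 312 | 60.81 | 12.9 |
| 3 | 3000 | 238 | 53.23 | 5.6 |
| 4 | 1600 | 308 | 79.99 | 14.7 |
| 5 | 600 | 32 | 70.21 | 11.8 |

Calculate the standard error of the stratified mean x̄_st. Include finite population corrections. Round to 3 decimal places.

V̂(x̄_st) = Σ W_h² (1 − n_h/N_h) s_h²/n_h, with W_h = N_h/N and N = 12600:
  stratum 1: (6000/12600)²·(1 − 769/6000)·11.4²/769 = 0.0334101
  stratum 2: (1400/12600)²·(1 − 312/1400)·12.9²/312 = 0.0051173
  stratum 3: (3000/12600)²·(1 − 238/3000)·5.6²/238 = 0.00687706
  stratum 4: (1600/12600)²·(1 − 308/1600)·14.7²/308 = 0.00913535
  stratum 5: (600/12600)²·(1 − 32/600)·11.8²/32 = 0.00934055
V̂(x̄_st) = 0.0638804
SE(x̄_st) = √0.0638804 = 0.252746

SE(x̄_st) ≈ 0.253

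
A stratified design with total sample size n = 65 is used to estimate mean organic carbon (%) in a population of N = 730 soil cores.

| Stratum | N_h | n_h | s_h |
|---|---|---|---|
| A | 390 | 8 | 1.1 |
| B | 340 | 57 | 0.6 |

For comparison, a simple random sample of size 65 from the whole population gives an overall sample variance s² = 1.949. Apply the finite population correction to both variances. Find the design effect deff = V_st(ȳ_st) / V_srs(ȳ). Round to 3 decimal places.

deff ≈ 1.590

V̂(ȳ_st) = Σ W_h² (1 − n_h/N_h) s_h²/n_h, with W_h = N_h/N and N = 730:
  stratum A: (390/730)²·(1 − 8/390)·1.1²/8 = 0.0422842
  stratum B: (340/730)²·(1 − 57/340)·0.6²/57 = 0.00114037
V_st = 0.0434245
V_srs = (1 − 65/730)·1.949/65 = 0.0273148
deff = V_st / V_srs = 0.0434245/0.0273148 = 1.5898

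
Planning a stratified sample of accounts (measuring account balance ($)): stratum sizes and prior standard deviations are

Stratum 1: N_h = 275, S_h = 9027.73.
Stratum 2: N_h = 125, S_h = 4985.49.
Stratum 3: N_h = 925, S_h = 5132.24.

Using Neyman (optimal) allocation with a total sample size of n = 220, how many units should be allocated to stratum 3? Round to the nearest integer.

133

Neyman allocation: n_h = n · N_h S_h / Σ N_i S_i, with n = 220.
  stratum 1: N_h·S_h = 275·9027.73 = 2482625.75
  stratum 2: N_h·S_h = 125·4985.49 = 623186.25
  stratum 3: N_h·S_h = 925·5132.24 = 4747322.00
Σ N_h S_h = 7853134.00
n for stratum 3 = 220·4747322.00/7853134.00 = 132.993 → 133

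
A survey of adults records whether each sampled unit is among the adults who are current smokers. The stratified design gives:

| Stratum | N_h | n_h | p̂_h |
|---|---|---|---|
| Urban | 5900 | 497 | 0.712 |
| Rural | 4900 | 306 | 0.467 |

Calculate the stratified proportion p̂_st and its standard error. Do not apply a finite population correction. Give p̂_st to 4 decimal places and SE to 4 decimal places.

N = 10800; stratum weights W_h = N_h/N.
p̂_st = Σ W_h p̂_h = (5900·0.712 + 4900·0.467)/10800 = 0.60084
V̂(p̂_st) = Σ W_h² p̂_h(1−p̂_h)/(n_h−1):
  stratum Urban: (5900/10800)²·0.712·0.288/496 = 0.000123381
  stratum Rural: (4900/10800)²·0.467·0.533/305 = 0.000167992
V̂(p̂_st) = 0.000291373; SE = √V̂ = 0.0170696

p̂_st ≈ 0.6008, SE ≈ 0.0171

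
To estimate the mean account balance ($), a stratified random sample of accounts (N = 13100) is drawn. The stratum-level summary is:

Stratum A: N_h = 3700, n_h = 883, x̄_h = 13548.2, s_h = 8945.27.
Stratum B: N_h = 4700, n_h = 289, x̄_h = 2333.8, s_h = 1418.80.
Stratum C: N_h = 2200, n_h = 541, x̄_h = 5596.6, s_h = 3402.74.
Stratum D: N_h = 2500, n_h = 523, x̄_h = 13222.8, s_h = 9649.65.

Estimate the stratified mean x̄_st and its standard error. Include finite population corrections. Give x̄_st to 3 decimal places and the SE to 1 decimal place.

x̄_st ≈ 8127.231, SE ≈ 109.2

x̄_st = Σ W_h x̄_h = (3700·13548.2 + 4700·2333.8 + 2200·5596.6 + 2500·13222.8)/13100 = 8127.23053
V̂(x̄_st) = Σ W_h² (1 − n_h/N_h) s_h²/n_h, with W_h = N_h/N and N = 13100:
  stratum A: (3700/13100)²·(1 − 883/3700)·8945.27²/883 = 5503.92
  stratum B: (4700/13100)²·(1 − 289/4700)·1418.80²/289 = 841.467
  stratum C: (2200/13100)²·(1 − 541/2200)·3402.74²/541 = 455.184
  stratum D: (2500/13100)²·(1 − 523/2500)·9649.65²/523 = 5127.73
V̂(x̄_st) = 11928.3
SE(x̄_st) = √11928.3 = 109.217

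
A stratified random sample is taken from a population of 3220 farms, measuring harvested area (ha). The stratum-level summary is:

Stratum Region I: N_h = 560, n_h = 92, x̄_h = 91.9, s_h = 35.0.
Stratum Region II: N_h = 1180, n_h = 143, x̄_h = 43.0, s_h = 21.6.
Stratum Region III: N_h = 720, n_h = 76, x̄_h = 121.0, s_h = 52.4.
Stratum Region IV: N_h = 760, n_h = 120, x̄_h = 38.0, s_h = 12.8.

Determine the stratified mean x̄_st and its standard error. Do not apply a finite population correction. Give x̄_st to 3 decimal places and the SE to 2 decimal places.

x̄_st ≈ 67.765, SE ≈ 1.65

x̄_st = Σ W_h x̄_h = (560·91.9 + 1180·43.0 + 720·121.0 + 760·38.0)/3220 = 67.76522
V̂(x̄_st) = Σ W_h² s_h²/n_h, with W_h = N_h/N and N = 3220:
  stratum Region I: (560/3220)²·35.0²/92 = 0.402729
  stratum Region II: (1180/3220)²·21.6²/143 = 0.438151
  stratum Region III: (720/3220)²·52.4²/76 = 1.80635
  stratum Region IV: (760/3220)²·12.8²/120 = 0.0760596
V̂(x̄_st) = 2.72329
SE(x̄_st) = √2.72329 = 1.65024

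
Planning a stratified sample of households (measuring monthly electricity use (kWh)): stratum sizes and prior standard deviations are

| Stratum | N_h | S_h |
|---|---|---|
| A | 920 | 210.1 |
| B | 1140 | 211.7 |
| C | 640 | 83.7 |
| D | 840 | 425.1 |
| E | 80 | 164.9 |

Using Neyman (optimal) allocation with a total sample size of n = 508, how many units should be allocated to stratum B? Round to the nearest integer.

Neyman allocation: n_h = n · N_h S_h / Σ N_i S_i, with n = 508.
  stratum A: N_h·S_h = 920·210.1 = 193292.00
  stratum B: N_h·S_h = 1140·211.7 = 241338.00
  stratum C: N_h·S_h = 640·83.7 = 53568.00
  stratum D: N_h·S_h = 840·425.1 = 357084.00
  stratum E: N_h·S_h = 80·164.9 = 13192.00
Σ N_h S_h = 858474.00
n for stratum B = 508·241338.00/858474.00 = 142.811 → 143

143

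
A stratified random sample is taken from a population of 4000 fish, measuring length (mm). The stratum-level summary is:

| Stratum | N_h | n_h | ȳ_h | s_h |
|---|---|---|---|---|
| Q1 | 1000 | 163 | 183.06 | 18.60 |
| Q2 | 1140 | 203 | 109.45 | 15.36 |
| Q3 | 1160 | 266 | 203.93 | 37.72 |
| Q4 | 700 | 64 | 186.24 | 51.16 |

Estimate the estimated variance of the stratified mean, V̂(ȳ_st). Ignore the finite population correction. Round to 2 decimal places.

V̂(ȳ_st) = Σ W_h² s_h²/n_h, with W_h = N_h/N and N = 4000:
  stratum Q1: (1000/4000)²·18.60²/163 = 0.132653
  stratum Q2: (1140/4000)²·15.36²/203 = 0.0944009
  stratum Q3: (1160/4000)²·37.72²/266 = 0.44984
  stratum Q4: (700/4000)²·51.16²/64 = 1.25244
V̂(ȳ_st) = 1.92933

V̂(ȳ_st) ≈ 1.93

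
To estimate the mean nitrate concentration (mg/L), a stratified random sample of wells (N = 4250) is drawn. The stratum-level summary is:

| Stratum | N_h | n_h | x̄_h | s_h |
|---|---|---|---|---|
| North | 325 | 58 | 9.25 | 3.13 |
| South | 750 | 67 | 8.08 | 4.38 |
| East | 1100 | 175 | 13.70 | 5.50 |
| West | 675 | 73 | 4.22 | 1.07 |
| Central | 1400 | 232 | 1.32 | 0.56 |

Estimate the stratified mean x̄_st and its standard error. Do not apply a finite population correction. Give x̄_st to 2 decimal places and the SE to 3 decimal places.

x̄_st = Σ W_h x̄_h = (325·9.25 + 750·8.08 + 1100·13.70 + 675·4.22 + 1400·1.32)/4250 = 6.78418
V̂(x̄_st) = Σ W_h² s_h²/n_h, with W_h = N_h/N and N = 4250:
  stratum North: (325/4250)²·3.13²/58 = 0.000987756
  stratum South: (750/4250)²·4.38²/67 = 0.00891699
  stratum East: (1100/4250)²·5.50²/175 = 0.0115796
  stratum West: (675/4250)²·1.07²/73 = 0.000395616
  stratum Central: (1400/4250)²·0.56²/232 = 0.000146678
V̂(x̄_st) = 0.0220267
SE(x̄_st) = √0.0220267 = 0.148414

x̄_st ≈ 6.78, SE ≈ 0.148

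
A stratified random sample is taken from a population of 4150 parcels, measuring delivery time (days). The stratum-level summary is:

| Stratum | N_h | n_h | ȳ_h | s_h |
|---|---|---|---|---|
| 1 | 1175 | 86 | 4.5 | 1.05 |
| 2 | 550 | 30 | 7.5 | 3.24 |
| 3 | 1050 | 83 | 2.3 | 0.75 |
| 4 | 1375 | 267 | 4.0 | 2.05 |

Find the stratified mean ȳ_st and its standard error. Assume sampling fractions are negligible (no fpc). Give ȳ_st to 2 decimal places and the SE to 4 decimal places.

ȳ_st ≈ 4.18, SE ≈ 0.0966

ȳ_st = Σ W_h ȳ_h = (1175·4.5 + 550·7.5 + 1050·2.3 + 1375·4.0)/4150 = 4.17530
V̂(ȳ_st) = Σ W_h² s_h²/n_h, with W_h = N_h/N and N = 4150:
  stratum 1: (1175/4150)²·1.05²/86 = 0.00102768
  stratum 2: (550/4150)²·3.24²/30 = 0.00614608
  stratum 3: (1050/4150)²·0.75²/83 = 0.000433837
  stratum 4: (1375/4150)²·2.05²/267 = 0.00172785
V̂(ȳ_st) = 0.00933545
SE(ȳ_st) = √0.00933545 = 0.0966201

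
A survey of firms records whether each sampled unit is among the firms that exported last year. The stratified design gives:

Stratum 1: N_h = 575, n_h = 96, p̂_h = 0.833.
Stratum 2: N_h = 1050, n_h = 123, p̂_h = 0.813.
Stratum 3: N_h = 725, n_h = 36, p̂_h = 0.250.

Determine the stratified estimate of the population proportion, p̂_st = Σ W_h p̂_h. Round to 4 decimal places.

p̂_st ≈ 0.6442

N = 2350; stratum weights W_h = N_h/N.
p̂_st = Σ W_h p̂_h = (575·0.833 + 1050·0.813 + 725·0.250)/2350 = 0.64420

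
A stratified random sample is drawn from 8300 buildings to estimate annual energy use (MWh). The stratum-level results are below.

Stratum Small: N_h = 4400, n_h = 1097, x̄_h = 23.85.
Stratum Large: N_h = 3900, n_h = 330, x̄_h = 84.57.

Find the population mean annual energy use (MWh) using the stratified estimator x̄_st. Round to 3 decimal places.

x̄_st ≈ 52.381

N = Σ N_h = 8300. Stratum weights W_h = N_h/N.
x̄_st = (4400·23.85 + 3900·84.57) / 8300 = 52.38108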